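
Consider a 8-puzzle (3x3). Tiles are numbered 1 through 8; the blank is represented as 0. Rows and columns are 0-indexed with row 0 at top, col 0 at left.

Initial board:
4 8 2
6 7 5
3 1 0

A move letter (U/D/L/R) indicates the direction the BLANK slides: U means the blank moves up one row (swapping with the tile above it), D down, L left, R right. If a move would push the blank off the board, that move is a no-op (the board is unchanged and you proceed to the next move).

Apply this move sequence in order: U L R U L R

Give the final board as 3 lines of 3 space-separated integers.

Answer: 4 8 0
6 7 2
3 1 5

Derivation:
After move 1 (U):
4 8 2
6 7 0
3 1 5

After move 2 (L):
4 8 2
6 0 7
3 1 5

After move 3 (R):
4 8 2
6 7 0
3 1 5

After move 4 (U):
4 8 0
6 7 2
3 1 5

After move 5 (L):
4 0 8
6 7 2
3 1 5

After move 6 (R):
4 8 0
6 7 2
3 1 5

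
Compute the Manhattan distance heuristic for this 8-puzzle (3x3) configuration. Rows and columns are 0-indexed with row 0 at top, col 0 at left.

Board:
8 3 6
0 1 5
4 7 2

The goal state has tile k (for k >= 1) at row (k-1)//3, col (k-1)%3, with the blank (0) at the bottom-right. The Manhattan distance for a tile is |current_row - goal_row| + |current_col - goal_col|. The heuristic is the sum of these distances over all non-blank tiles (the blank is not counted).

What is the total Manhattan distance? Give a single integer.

Answer: 13

Derivation:
Tile 8: at (0,0), goal (2,1), distance |0-2|+|0-1| = 3
Tile 3: at (0,1), goal (0,2), distance |0-0|+|1-2| = 1
Tile 6: at (0,2), goal (1,2), distance |0-1|+|2-2| = 1
Tile 1: at (1,1), goal (0,0), distance |1-0|+|1-0| = 2
Tile 5: at (1,2), goal (1,1), distance |1-1|+|2-1| = 1
Tile 4: at (2,0), goal (1,0), distance |2-1|+|0-0| = 1
Tile 7: at (2,1), goal (2,0), distance |2-2|+|1-0| = 1
Tile 2: at (2,2), goal (0,1), distance |2-0|+|2-1| = 3
Sum: 3 + 1 + 1 + 2 + 1 + 1 + 1 + 3 = 13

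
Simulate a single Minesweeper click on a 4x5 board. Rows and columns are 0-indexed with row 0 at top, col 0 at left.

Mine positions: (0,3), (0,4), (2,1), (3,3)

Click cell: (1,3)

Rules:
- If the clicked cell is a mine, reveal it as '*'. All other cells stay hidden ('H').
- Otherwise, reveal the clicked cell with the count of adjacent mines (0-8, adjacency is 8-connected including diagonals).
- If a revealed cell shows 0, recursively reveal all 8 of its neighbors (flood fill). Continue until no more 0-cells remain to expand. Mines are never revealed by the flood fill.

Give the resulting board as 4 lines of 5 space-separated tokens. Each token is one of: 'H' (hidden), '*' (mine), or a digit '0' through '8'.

H H H H H
H H H 2 H
H H H H H
H H H H H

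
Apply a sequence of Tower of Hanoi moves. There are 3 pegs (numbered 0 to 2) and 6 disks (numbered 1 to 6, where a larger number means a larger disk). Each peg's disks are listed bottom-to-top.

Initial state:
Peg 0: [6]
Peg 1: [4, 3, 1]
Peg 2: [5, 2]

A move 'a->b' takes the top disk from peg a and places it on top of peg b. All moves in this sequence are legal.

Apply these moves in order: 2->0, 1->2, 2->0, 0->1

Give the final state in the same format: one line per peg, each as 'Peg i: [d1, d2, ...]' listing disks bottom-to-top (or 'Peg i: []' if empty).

After move 1 (2->0):
Peg 0: [6, 2]
Peg 1: [4, 3, 1]
Peg 2: [5]

After move 2 (1->2):
Peg 0: [6, 2]
Peg 1: [4, 3]
Peg 2: [5, 1]

After move 3 (2->0):
Peg 0: [6, 2, 1]
Peg 1: [4, 3]
Peg 2: [5]

After move 4 (0->1):
Peg 0: [6, 2]
Peg 1: [4, 3, 1]
Peg 2: [5]

Answer: Peg 0: [6, 2]
Peg 1: [4, 3, 1]
Peg 2: [5]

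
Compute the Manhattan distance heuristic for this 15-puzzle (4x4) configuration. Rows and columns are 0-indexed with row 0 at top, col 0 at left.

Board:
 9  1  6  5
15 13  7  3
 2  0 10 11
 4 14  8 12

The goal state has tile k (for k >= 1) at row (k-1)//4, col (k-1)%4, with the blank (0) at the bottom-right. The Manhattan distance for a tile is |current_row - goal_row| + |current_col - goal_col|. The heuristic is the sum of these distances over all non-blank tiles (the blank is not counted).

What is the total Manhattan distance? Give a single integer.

Answer: 33

Derivation:
Tile 9: (0,0)->(2,0) = 2
Tile 1: (0,1)->(0,0) = 1
Tile 6: (0,2)->(1,1) = 2
Tile 5: (0,3)->(1,0) = 4
Tile 15: (1,0)->(3,2) = 4
Tile 13: (1,1)->(3,0) = 3
Tile 7: (1,2)->(1,2) = 0
Tile 3: (1,3)->(0,2) = 2
Tile 2: (2,0)->(0,1) = 3
Tile 10: (2,2)->(2,1) = 1
Tile 11: (2,3)->(2,2) = 1
Tile 4: (3,0)->(0,3) = 6
Tile 14: (3,1)->(3,1) = 0
Tile 8: (3,2)->(1,3) = 3
Tile 12: (3,3)->(2,3) = 1
Sum: 2 + 1 + 2 + 4 + 4 + 3 + 0 + 2 + 3 + 1 + 1 + 6 + 0 + 3 + 1 = 33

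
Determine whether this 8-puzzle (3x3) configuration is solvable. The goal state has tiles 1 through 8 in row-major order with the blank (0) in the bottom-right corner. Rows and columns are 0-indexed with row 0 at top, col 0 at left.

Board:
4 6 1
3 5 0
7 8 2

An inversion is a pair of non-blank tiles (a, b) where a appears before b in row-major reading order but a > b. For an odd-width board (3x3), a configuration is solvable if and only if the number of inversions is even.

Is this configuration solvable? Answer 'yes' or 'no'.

Inversions (pairs i<j in row-major order where tile[i] > tile[j] > 0): 11
11 is odd, so the puzzle is not solvable.

Answer: no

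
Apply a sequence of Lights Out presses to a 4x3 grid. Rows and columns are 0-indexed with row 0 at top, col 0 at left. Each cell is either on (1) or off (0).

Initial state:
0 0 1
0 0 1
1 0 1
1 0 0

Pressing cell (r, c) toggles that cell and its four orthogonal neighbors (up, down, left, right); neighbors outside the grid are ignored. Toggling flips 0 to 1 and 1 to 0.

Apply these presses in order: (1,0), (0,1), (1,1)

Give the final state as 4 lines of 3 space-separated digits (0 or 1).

Answer: 0 0 0
0 1 0
0 1 1
1 0 0

Derivation:
After press 1 at (1,0):
1 0 1
1 1 1
0 0 1
1 0 0

After press 2 at (0,1):
0 1 0
1 0 1
0 0 1
1 0 0

After press 3 at (1,1):
0 0 0
0 1 0
0 1 1
1 0 0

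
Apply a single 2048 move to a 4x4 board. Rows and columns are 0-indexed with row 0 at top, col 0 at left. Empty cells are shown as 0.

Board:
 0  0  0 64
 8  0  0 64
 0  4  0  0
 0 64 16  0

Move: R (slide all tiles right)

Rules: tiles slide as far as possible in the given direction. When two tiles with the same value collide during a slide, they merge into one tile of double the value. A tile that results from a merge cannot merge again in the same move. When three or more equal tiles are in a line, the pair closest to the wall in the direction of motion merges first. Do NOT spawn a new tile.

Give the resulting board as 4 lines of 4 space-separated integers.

Answer:  0  0  0 64
 0  0  8 64
 0  0  0  4
 0  0 64 16

Derivation:
Slide right:
row 0: [0, 0, 0, 64] -> [0, 0, 0, 64]
row 1: [8, 0, 0, 64] -> [0, 0, 8, 64]
row 2: [0, 4, 0, 0] -> [0, 0, 0, 4]
row 3: [0, 64, 16, 0] -> [0, 0, 64, 16]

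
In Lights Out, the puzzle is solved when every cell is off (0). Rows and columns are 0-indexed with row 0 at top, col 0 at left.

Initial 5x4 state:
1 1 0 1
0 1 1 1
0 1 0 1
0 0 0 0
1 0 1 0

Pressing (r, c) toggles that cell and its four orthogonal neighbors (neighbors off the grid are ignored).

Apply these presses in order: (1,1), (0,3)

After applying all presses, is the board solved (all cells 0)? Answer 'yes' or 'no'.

Answer: no

Derivation:
After press 1 at (1,1):
1 0 0 1
1 0 0 1
0 0 0 1
0 0 0 0
1 0 1 0

After press 2 at (0,3):
1 0 1 0
1 0 0 0
0 0 0 1
0 0 0 0
1 0 1 0

Lights still on: 6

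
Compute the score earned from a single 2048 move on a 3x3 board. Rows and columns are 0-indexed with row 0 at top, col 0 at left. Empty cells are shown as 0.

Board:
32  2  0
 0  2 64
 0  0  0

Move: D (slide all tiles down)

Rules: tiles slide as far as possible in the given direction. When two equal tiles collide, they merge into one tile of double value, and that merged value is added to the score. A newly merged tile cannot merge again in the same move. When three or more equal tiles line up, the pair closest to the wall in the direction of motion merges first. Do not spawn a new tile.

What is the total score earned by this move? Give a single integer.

Answer: 4

Derivation:
Slide down:
col 0: [32, 0, 0] -> [0, 0, 32]  score +0 (running 0)
col 1: [2, 2, 0] -> [0, 0, 4]  score +4 (running 4)
col 2: [0, 64, 0] -> [0, 0, 64]  score +0 (running 4)
Board after move:
 0  0  0
 0  0  0
32  4 64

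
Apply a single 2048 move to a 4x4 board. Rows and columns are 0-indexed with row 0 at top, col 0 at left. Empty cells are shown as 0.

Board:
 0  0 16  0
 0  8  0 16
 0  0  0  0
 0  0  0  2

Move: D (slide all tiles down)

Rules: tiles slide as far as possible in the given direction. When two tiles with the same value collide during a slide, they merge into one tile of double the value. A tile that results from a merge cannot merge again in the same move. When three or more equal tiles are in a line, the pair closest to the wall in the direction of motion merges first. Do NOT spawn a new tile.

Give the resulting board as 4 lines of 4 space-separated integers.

Slide down:
col 0: [0, 0, 0, 0] -> [0, 0, 0, 0]
col 1: [0, 8, 0, 0] -> [0, 0, 0, 8]
col 2: [16, 0, 0, 0] -> [0, 0, 0, 16]
col 3: [0, 16, 0, 2] -> [0, 0, 16, 2]

Answer:  0  0  0  0
 0  0  0  0
 0  0  0 16
 0  8 16  2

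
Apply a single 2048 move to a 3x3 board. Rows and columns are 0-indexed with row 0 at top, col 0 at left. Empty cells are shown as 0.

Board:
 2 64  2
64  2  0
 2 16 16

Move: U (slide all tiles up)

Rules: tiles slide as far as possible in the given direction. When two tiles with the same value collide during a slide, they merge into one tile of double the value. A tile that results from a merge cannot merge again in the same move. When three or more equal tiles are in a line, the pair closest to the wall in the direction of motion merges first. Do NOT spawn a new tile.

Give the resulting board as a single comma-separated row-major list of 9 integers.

Slide up:
col 0: [2, 64, 2] -> [2, 64, 2]
col 1: [64, 2, 16] -> [64, 2, 16]
col 2: [2, 0, 16] -> [2, 16, 0]

Answer: 2, 64, 2, 64, 2, 16, 2, 16, 0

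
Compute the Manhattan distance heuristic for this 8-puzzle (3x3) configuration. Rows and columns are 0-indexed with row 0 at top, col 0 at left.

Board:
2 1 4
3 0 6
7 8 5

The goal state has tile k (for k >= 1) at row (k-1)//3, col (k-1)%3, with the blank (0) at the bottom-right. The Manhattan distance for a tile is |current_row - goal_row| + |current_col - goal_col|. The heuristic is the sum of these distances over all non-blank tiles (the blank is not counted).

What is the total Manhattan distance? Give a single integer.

Answer: 10

Derivation:
Tile 2: (0,0)->(0,1) = 1
Tile 1: (0,1)->(0,0) = 1
Tile 4: (0,2)->(1,0) = 3
Tile 3: (1,0)->(0,2) = 3
Tile 6: (1,2)->(1,2) = 0
Tile 7: (2,0)->(2,0) = 0
Tile 8: (2,1)->(2,1) = 0
Tile 5: (2,2)->(1,1) = 2
Sum: 1 + 1 + 3 + 3 + 0 + 0 + 0 + 2 = 10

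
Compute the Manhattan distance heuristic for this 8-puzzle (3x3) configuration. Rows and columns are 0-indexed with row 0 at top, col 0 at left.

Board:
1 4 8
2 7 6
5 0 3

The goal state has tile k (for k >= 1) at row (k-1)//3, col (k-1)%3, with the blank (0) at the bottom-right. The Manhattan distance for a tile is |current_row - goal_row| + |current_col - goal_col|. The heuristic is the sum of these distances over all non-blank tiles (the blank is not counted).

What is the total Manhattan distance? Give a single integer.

Tile 1: at (0,0), goal (0,0), distance |0-0|+|0-0| = 0
Tile 4: at (0,1), goal (1,0), distance |0-1|+|1-0| = 2
Tile 8: at (0,2), goal (2,1), distance |0-2|+|2-1| = 3
Tile 2: at (1,0), goal (0,1), distance |1-0|+|0-1| = 2
Tile 7: at (1,1), goal (2,0), distance |1-2|+|1-0| = 2
Tile 6: at (1,2), goal (1,2), distance |1-1|+|2-2| = 0
Tile 5: at (2,0), goal (1,1), distance |2-1|+|0-1| = 2
Tile 3: at (2,2), goal (0,2), distance |2-0|+|2-2| = 2
Sum: 0 + 2 + 3 + 2 + 2 + 0 + 2 + 2 = 13

Answer: 13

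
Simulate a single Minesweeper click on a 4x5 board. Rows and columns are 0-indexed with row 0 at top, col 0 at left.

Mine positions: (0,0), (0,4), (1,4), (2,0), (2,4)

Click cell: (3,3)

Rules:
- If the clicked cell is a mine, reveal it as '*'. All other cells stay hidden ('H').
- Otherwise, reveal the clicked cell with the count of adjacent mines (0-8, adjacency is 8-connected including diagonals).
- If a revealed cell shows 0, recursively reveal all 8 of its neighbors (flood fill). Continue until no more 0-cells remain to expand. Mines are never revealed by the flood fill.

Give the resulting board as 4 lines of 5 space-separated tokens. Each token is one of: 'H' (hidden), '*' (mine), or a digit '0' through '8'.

H H H H H
H H H H H
H H H H H
H H H 1 H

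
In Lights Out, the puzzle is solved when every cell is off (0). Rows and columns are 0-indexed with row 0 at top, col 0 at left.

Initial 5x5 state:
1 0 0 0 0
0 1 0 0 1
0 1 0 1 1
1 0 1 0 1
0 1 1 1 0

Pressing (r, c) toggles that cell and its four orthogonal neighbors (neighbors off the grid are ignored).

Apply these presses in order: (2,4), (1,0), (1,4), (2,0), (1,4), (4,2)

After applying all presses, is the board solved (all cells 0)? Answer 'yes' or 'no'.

After press 1 at (2,4):
1 0 0 0 0
0 1 0 0 0
0 1 0 0 0
1 0 1 0 0
0 1 1 1 0

After press 2 at (1,0):
0 0 0 0 0
1 0 0 0 0
1 1 0 0 0
1 0 1 0 0
0 1 1 1 0

After press 3 at (1,4):
0 0 0 0 1
1 0 0 1 1
1 1 0 0 1
1 0 1 0 0
0 1 1 1 0

After press 4 at (2,0):
0 0 0 0 1
0 0 0 1 1
0 0 0 0 1
0 0 1 0 0
0 1 1 1 0

After press 5 at (1,4):
0 0 0 0 0
0 0 0 0 0
0 0 0 0 0
0 0 1 0 0
0 1 1 1 0

After press 6 at (4,2):
0 0 0 0 0
0 0 0 0 0
0 0 0 0 0
0 0 0 0 0
0 0 0 0 0

Lights still on: 0

Answer: yes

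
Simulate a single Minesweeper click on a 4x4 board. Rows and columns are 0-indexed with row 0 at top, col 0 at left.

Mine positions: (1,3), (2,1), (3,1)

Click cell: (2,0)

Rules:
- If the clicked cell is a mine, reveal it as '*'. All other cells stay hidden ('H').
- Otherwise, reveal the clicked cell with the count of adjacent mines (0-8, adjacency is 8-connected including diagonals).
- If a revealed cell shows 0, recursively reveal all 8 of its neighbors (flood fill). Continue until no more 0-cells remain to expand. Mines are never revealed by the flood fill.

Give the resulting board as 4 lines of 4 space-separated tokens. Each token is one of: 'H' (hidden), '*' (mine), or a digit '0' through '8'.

H H H H
H H H H
2 H H H
H H H H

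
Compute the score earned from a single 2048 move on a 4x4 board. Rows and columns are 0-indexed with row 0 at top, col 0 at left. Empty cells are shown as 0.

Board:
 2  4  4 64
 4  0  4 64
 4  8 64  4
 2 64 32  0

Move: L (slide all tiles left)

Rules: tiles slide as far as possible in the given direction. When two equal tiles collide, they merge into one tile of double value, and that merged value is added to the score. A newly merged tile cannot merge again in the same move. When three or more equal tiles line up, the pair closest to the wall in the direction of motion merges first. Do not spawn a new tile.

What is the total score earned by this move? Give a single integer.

Answer: 16

Derivation:
Slide left:
row 0: [2, 4, 4, 64] -> [2, 8, 64, 0]  score +8 (running 8)
row 1: [4, 0, 4, 64] -> [8, 64, 0, 0]  score +8 (running 16)
row 2: [4, 8, 64, 4] -> [4, 8, 64, 4]  score +0 (running 16)
row 3: [2, 64, 32, 0] -> [2, 64, 32, 0]  score +0 (running 16)
Board after move:
 2  8 64  0
 8 64  0  0
 4  8 64  4
 2 64 32  0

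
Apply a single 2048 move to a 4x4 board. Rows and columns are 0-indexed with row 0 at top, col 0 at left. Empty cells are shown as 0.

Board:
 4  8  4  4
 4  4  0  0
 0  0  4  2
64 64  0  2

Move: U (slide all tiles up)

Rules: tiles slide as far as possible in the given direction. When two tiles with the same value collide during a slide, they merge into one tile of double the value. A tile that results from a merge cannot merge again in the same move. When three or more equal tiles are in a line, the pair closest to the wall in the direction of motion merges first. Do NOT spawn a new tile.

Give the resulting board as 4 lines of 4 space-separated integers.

Slide up:
col 0: [4, 4, 0, 64] -> [8, 64, 0, 0]
col 1: [8, 4, 0, 64] -> [8, 4, 64, 0]
col 2: [4, 0, 4, 0] -> [8, 0, 0, 0]
col 3: [4, 0, 2, 2] -> [4, 4, 0, 0]

Answer:  8  8  8  4
64  4  0  4
 0 64  0  0
 0  0  0  0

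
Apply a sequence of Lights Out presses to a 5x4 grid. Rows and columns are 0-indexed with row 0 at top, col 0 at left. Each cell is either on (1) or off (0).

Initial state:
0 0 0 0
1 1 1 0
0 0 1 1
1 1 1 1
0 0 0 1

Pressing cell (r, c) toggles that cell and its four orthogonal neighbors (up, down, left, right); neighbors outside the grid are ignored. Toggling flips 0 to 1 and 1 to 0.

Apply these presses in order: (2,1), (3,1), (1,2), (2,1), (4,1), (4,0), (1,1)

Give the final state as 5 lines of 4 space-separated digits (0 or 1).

Answer: 0 1 1 0
0 1 1 1
0 0 0 1
1 1 0 1
0 1 1 1

Derivation:
After press 1 at (2,1):
0 0 0 0
1 0 1 0
1 1 0 1
1 0 1 1
0 0 0 1

After press 2 at (3,1):
0 0 0 0
1 0 1 0
1 0 0 1
0 1 0 1
0 1 0 1

After press 3 at (1,2):
0 0 1 0
1 1 0 1
1 0 1 1
0 1 0 1
0 1 0 1

After press 4 at (2,1):
0 0 1 0
1 0 0 1
0 1 0 1
0 0 0 1
0 1 0 1

After press 5 at (4,1):
0 0 1 0
1 0 0 1
0 1 0 1
0 1 0 1
1 0 1 1

After press 6 at (4,0):
0 0 1 0
1 0 0 1
0 1 0 1
1 1 0 1
0 1 1 1

After press 7 at (1,1):
0 1 1 0
0 1 1 1
0 0 0 1
1 1 0 1
0 1 1 1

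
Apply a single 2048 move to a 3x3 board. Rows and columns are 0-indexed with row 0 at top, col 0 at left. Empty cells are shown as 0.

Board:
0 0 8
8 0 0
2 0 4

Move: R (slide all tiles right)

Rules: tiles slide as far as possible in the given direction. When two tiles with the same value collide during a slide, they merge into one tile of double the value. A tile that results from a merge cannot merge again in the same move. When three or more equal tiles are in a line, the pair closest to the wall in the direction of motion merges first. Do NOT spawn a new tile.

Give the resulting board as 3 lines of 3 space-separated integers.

Answer: 0 0 8
0 0 8
0 2 4

Derivation:
Slide right:
row 0: [0, 0, 8] -> [0, 0, 8]
row 1: [8, 0, 0] -> [0, 0, 8]
row 2: [2, 0, 4] -> [0, 2, 4]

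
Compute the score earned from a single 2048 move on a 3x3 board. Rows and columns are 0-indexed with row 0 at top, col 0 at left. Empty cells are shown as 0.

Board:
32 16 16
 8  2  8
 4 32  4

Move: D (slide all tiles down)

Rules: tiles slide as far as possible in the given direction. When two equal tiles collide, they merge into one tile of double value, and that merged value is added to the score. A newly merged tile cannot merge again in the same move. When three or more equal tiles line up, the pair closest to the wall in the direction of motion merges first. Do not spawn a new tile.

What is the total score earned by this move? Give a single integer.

Slide down:
col 0: [32, 8, 4] -> [32, 8, 4]  score +0 (running 0)
col 1: [16, 2, 32] -> [16, 2, 32]  score +0 (running 0)
col 2: [16, 8, 4] -> [16, 8, 4]  score +0 (running 0)
Board after move:
32 16 16
 8  2  8
 4 32  4

Answer: 0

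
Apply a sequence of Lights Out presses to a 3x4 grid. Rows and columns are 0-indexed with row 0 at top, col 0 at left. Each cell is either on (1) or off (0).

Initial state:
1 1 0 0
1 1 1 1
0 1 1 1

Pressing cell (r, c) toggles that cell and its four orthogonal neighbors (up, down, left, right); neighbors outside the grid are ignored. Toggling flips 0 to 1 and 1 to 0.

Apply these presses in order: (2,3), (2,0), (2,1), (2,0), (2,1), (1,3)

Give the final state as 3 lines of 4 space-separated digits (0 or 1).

After press 1 at (2,3):
1 1 0 0
1 1 1 0
0 1 0 0

After press 2 at (2,0):
1 1 0 0
0 1 1 0
1 0 0 0

After press 3 at (2,1):
1 1 0 0
0 0 1 0
0 1 1 0

After press 4 at (2,0):
1 1 0 0
1 0 1 0
1 0 1 0

After press 5 at (2,1):
1 1 0 0
1 1 1 0
0 1 0 0

After press 6 at (1,3):
1 1 0 1
1 1 0 1
0 1 0 1

Answer: 1 1 0 1
1 1 0 1
0 1 0 1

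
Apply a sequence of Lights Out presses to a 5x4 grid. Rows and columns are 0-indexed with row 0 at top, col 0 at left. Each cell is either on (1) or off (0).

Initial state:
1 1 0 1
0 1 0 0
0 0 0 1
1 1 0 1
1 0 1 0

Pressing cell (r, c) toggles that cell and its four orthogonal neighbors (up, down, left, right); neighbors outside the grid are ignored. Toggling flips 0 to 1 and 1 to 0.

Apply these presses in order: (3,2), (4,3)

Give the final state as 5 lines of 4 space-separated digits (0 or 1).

After press 1 at (3,2):
1 1 0 1
0 1 0 0
0 0 1 1
1 0 1 0
1 0 0 0

After press 2 at (4,3):
1 1 0 1
0 1 0 0
0 0 1 1
1 0 1 1
1 0 1 1

Answer: 1 1 0 1
0 1 0 0
0 0 1 1
1 0 1 1
1 0 1 1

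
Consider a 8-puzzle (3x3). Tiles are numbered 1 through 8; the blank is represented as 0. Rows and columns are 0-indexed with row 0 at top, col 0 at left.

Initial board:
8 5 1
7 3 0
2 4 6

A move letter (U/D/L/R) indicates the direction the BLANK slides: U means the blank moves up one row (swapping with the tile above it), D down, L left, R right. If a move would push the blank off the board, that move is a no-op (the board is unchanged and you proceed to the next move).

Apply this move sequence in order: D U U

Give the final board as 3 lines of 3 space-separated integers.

After move 1 (D):
8 5 1
7 3 6
2 4 0

After move 2 (U):
8 5 1
7 3 0
2 4 6

After move 3 (U):
8 5 0
7 3 1
2 4 6

Answer: 8 5 0
7 3 1
2 4 6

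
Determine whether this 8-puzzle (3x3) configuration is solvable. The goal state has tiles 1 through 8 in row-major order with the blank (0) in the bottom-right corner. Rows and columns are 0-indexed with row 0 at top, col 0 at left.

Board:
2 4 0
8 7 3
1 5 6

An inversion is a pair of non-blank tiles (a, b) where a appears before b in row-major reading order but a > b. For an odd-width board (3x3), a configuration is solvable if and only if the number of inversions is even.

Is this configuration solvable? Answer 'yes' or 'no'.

Inversions (pairs i<j in row-major order where tile[i] > tile[j] > 0): 13
13 is odd, so the puzzle is not solvable.

Answer: no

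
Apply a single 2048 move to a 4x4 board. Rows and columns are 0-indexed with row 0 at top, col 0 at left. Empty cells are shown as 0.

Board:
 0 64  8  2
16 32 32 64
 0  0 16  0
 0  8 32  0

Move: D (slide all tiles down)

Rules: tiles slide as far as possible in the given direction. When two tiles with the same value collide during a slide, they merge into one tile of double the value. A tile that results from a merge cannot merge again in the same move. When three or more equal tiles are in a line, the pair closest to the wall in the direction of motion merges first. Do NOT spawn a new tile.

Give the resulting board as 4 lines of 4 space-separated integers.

Answer:  0  0  8  0
 0 64 32  0
 0 32 16  2
16  8 32 64

Derivation:
Slide down:
col 0: [0, 16, 0, 0] -> [0, 0, 0, 16]
col 1: [64, 32, 0, 8] -> [0, 64, 32, 8]
col 2: [8, 32, 16, 32] -> [8, 32, 16, 32]
col 3: [2, 64, 0, 0] -> [0, 0, 2, 64]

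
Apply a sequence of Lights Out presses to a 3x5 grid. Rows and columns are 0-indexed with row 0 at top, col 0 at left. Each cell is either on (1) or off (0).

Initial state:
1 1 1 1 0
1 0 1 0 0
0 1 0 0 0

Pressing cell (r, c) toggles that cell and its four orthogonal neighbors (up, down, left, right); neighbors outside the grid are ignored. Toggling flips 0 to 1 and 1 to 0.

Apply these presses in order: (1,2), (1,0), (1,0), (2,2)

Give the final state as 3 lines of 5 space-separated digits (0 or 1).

Answer: 1 1 0 1 0
1 1 1 1 0
0 0 0 1 0

Derivation:
After press 1 at (1,2):
1 1 0 1 0
1 1 0 1 0
0 1 1 0 0

After press 2 at (1,0):
0 1 0 1 0
0 0 0 1 0
1 1 1 0 0

After press 3 at (1,0):
1 1 0 1 0
1 1 0 1 0
0 1 1 0 0

After press 4 at (2,2):
1 1 0 1 0
1 1 1 1 0
0 0 0 1 0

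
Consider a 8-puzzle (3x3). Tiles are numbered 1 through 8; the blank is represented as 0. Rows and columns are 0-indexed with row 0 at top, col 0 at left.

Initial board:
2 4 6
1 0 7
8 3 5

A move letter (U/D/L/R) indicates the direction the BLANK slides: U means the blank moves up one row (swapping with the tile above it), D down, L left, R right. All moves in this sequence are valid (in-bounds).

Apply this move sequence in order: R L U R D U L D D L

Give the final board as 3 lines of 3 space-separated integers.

After move 1 (R):
2 4 6
1 7 0
8 3 5

After move 2 (L):
2 4 6
1 0 7
8 3 5

After move 3 (U):
2 0 6
1 4 7
8 3 5

After move 4 (R):
2 6 0
1 4 7
8 3 5

After move 5 (D):
2 6 7
1 4 0
8 3 5

After move 6 (U):
2 6 0
1 4 7
8 3 5

After move 7 (L):
2 0 6
1 4 7
8 3 5

After move 8 (D):
2 4 6
1 0 7
8 3 5

After move 9 (D):
2 4 6
1 3 7
8 0 5

After move 10 (L):
2 4 6
1 3 7
0 8 5

Answer: 2 4 6
1 3 7
0 8 5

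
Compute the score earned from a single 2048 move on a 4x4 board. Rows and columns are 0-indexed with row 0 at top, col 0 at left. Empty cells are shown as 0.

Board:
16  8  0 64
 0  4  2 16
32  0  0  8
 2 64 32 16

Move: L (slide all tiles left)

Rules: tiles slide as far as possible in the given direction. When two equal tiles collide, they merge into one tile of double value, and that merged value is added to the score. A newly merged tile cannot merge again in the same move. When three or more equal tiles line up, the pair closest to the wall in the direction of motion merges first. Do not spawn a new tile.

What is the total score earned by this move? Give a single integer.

Answer: 0

Derivation:
Slide left:
row 0: [16, 8, 0, 64] -> [16, 8, 64, 0]  score +0 (running 0)
row 1: [0, 4, 2, 16] -> [4, 2, 16, 0]  score +0 (running 0)
row 2: [32, 0, 0, 8] -> [32, 8, 0, 0]  score +0 (running 0)
row 3: [2, 64, 32, 16] -> [2, 64, 32, 16]  score +0 (running 0)
Board after move:
16  8 64  0
 4  2 16  0
32  8  0  0
 2 64 32 16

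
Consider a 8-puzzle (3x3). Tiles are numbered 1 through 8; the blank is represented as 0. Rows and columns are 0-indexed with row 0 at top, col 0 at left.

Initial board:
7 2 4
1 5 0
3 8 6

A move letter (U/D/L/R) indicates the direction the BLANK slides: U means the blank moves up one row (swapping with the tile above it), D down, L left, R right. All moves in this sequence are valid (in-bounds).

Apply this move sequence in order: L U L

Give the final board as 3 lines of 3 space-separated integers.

After move 1 (L):
7 2 4
1 0 5
3 8 6

After move 2 (U):
7 0 4
1 2 5
3 8 6

After move 3 (L):
0 7 4
1 2 5
3 8 6

Answer: 0 7 4
1 2 5
3 8 6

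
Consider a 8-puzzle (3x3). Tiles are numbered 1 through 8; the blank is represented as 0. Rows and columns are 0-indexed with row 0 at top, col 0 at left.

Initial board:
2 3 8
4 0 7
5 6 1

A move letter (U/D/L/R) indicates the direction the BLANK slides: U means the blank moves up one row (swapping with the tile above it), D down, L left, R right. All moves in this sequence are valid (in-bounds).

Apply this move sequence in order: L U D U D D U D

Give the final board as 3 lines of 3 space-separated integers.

Answer: 2 3 8
5 4 7
0 6 1

Derivation:
After move 1 (L):
2 3 8
0 4 7
5 6 1

After move 2 (U):
0 3 8
2 4 7
5 6 1

After move 3 (D):
2 3 8
0 4 7
5 6 1

After move 4 (U):
0 3 8
2 4 7
5 6 1

After move 5 (D):
2 3 8
0 4 7
5 6 1

After move 6 (D):
2 3 8
5 4 7
0 6 1

After move 7 (U):
2 3 8
0 4 7
5 6 1

After move 8 (D):
2 3 8
5 4 7
0 6 1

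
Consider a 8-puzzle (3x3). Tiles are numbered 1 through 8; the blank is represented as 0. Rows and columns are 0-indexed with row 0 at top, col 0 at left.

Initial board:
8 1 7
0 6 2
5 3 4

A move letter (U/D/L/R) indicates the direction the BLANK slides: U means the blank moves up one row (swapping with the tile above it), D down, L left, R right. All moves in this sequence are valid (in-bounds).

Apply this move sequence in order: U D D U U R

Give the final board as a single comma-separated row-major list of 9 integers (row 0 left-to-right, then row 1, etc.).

Answer: 1, 0, 7, 8, 6, 2, 5, 3, 4

Derivation:
After move 1 (U):
0 1 7
8 6 2
5 3 4

After move 2 (D):
8 1 7
0 6 2
5 3 4

After move 3 (D):
8 1 7
5 6 2
0 3 4

After move 4 (U):
8 1 7
0 6 2
5 3 4

After move 5 (U):
0 1 7
8 6 2
5 3 4

After move 6 (R):
1 0 7
8 6 2
5 3 4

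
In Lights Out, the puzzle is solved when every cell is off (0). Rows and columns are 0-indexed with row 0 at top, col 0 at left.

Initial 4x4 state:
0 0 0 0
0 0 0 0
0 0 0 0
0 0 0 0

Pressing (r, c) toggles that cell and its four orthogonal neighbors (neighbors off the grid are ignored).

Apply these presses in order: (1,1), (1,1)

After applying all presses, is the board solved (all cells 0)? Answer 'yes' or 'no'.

After press 1 at (1,1):
0 1 0 0
1 1 1 0
0 1 0 0
0 0 0 0

After press 2 at (1,1):
0 0 0 0
0 0 0 0
0 0 0 0
0 0 0 0

Lights still on: 0

Answer: yes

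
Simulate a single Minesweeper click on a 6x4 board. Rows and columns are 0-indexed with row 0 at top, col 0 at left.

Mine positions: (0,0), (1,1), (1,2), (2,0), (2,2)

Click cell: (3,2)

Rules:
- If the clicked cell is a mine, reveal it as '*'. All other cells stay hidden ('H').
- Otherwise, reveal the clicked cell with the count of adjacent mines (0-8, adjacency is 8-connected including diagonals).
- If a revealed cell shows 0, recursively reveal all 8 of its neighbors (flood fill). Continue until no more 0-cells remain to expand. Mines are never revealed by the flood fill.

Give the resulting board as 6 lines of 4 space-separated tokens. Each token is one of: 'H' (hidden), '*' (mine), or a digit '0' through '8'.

H H H H
H H H H
H H H H
H H 1 H
H H H H
H H H H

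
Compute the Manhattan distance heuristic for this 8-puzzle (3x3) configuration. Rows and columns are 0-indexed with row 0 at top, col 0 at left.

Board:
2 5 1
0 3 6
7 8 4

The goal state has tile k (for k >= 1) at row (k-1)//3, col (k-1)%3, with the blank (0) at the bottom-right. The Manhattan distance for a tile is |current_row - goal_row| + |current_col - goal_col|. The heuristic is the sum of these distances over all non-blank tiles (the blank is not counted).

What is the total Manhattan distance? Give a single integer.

Answer: 9

Derivation:
Tile 2: (0,0)->(0,1) = 1
Tile 5: (0,1)->(1,1) = 1
Tile 1: (0,2)->(0,0) = 2
Tile 3: (1,1)->(0,2) = 2
Tile 6: (1,2)->(1,2) = 0
Tile 7: (2,0)->(2,0) = 0
Tile 8: (2,1)->(2,1) = 0
Tile 4: (2,2)->(1,0) = 3
Sum: 1 + 1 + 2 + 2 + 0 + 0 + 0 + 3 = 9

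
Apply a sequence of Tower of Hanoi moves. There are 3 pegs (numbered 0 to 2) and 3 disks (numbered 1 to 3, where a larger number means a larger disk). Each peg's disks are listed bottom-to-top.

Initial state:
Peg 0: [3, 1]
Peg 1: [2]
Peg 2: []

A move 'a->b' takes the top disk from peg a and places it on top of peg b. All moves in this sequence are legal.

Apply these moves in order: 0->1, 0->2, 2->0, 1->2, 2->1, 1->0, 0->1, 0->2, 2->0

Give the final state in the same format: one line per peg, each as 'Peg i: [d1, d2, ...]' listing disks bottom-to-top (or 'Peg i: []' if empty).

After move 1 (0->1):
Peg 0: [3]
Peg 1: [2, 1]
Peg 2: []

After move 2 (0->2):
Peg 0: []
Peg 1: [2, 1]
Peg 2: [3]

After move 3 (2->0):
Peg 0: [3]
Peg 1: [2, 1]
Peg 2: []

After move 4 (1->2):
Peg 0: [3]
Peg 1: [2]
Peg 2: [1]

After move 5 (2->1):
Peg 0: [3]
Peg 1: [2, 1]
Peg 2: []

After move 6 (1->0):
Peg 0: [3, 1]
Peg 1: [2]
Peg 2: []

After move 7 (0->1):
Peg 0: [3]
Peg 1: [2, 1]
Peg 2: []

After move 8 (0->2):
Peg 0: []
Peg 1: [2, 1]
Peg 2: [3]

After move 9 (2->0):
Peg 0: [3]
Peg 1: [2, 1]
Peg 2: []

Answer: Peg 0: [3]
Peg 1: [2, 1]
Peg 2: []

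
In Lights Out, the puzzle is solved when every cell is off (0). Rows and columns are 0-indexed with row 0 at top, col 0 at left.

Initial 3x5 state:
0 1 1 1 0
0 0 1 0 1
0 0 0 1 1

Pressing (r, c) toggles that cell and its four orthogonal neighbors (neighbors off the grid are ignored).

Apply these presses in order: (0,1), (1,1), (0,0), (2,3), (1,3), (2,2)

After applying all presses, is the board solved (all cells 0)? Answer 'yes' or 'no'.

After press 1 at (0,1):
1 0 0 1 0
0 1 1 0 1
0 0 0 1 1

After press 2 at (1,1):
1 1 0 1 0
1 0 0 0 1
0 1 0 1 1

After press 3 at (0,0):
0 0 0 1 0
0 0 0 0 1
0 1 0 1 1

After press 4 at (2,3):
0 0 0 1 0
0 0 0 1 1
0 1 1 0 0

After press 5 at (1,3):
0 0 0 0 0
0 0 1 0 0
0 1 1 1 0

After press 6 at (2,2):
0 0 0 0 0
0 0 0 0 0
0 0 0 0 0

Lights still on: 0

Answer: yes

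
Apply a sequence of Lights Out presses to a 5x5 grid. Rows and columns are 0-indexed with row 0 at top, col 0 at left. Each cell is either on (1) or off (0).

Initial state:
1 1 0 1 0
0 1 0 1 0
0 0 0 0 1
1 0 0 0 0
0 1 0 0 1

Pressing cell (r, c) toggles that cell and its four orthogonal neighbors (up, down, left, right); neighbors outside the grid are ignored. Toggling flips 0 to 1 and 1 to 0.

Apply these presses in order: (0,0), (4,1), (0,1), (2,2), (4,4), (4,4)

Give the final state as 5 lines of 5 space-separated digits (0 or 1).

Answer: 1 1 1 1 0
1 0 1 1 0
0 1 1 1 1
1 1 1 0 0
1 0 1 0 1

Derivation:
After press 1 at (0,0):
0 0 0 1 0
1 1 0 1 0
0 0 0 0 1
1 0 0 0 0
0 1 0 0 1

After press 2 at (4,1):
0 0 0 1 0
1 1 0 1 0
0 0 0 0 1
1 1 0 0 0
1 0 1 0 1

After press 3 at (0,1):
1 1 1 1 0
1 0 0 1 0
0 0 0 0 1
1 1 0 0 0
1 0 1 0 1

After press 4 at (2,2):
1 1 1 1 0
1 0 1 1 0
0 1 1 1 1
1 1 1 0 0
1 0 1 0 1

After press 5 at (4,4):
1 1 1 1 0
1 0 1 1 0
0 1 1 1 1
1 1 1 0 1
1 0 1 1 0

After press 6 at (4,4):
1 1 1 1 0
1 0 1 1 0
0 1 1 1 1
1 1 1 0 0
1 0 1 0 1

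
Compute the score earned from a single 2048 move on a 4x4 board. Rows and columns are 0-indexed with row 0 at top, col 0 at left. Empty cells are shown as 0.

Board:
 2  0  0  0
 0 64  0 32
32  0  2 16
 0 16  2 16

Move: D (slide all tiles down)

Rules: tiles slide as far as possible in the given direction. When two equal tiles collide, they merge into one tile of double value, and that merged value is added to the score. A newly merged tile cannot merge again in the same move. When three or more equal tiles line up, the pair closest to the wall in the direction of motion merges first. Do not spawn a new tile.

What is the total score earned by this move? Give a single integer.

Slide down:
col 0: [2, 0, 32, 0] -> [0, 0, 2, 32]  score +0 (running 0)
col 1: [0, 64, 0, 16] -> [0, 0, 64, 16]  score +0 (running 0)
col 2: [0, 0, 2, 2] -> [0, 0, 0, 4]  score +4 (running 4)
col 3: [0, 32, 16, 16] -> [0, 0, 32, 32]  score +32 (running 36)
Board after move:
 0  0  0  0
 0  0  0  0
 2 64  0 32
32 16  4 32

Answer: 36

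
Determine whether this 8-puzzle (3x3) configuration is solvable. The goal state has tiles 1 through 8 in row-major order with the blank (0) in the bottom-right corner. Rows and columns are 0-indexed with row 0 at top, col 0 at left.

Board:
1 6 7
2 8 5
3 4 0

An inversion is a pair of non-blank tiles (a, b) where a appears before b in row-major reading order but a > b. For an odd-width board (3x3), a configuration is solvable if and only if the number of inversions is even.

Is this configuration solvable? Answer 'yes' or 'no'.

Inversions (pairs i<j in row-major order where tile[i] > tile[j] > 0): 13
13 is odd, so the puzzle is not solvable.

Answer: no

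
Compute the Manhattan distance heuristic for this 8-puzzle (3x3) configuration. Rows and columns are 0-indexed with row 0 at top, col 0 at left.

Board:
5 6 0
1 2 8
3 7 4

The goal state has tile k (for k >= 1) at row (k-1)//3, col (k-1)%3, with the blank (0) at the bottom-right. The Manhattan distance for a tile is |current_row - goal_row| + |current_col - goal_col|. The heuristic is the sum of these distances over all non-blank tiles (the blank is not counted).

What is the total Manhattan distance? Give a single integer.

Answer: 16

Derivation:
Tile 5: (0,0)->(1,1) = 2
Tile 6: (0,1)->(1,2) = 2
Tile 1: (1,0)->(0,0) = 1
Tile 2: (1,1)->(0,1) = 1
Tile 8: (1,2)->(2,1) = 2
Tile 3: (2,0)->(0,2) = 4
Tile 7: (2,1)->(2,0) = 1
Tile 4: (2,2)->(1,0) = 3
Sum: 2 + 2 + 1 + 1 + 2 + 4 + 1 + 3 = 16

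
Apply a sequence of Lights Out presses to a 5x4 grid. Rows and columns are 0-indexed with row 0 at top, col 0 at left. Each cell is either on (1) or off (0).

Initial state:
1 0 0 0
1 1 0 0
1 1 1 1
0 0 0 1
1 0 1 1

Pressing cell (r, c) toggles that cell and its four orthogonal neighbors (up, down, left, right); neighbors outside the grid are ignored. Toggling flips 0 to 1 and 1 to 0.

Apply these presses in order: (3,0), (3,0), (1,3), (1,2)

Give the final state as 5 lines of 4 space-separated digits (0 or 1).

Answer: 1 0 1 1
1 0 0 0
1 1 0 0
0 0 0 1
1 0 1 1

Derivation:
After press 1 at (3,0):
1 0 0 0
1 1 0 0
0 1 1 1
1 1 0 1
0 0 1 1

After press 2 at (3,0):
1 0 0 0
1 1 0 0
1 1 1 1
0 0 0 1
1 0 1 1

After press 3 at (1,3):
1 0 0 1
1 1 1 1
1 1 1 0
0 0 0 1
1 0 1 1

After press 4 at (1,2):
1 0 1 1
1 0 0 0
1 1 0 0
0 0 0 1
1 0 1 1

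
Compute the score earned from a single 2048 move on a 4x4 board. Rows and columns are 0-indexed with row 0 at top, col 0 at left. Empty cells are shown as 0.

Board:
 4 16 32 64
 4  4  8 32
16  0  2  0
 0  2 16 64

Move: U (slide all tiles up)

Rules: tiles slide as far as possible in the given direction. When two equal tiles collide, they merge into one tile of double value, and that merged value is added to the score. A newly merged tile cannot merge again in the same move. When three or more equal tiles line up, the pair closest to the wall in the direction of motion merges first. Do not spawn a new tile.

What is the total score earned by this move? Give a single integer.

Answer: 8

Derivation:
Slide up:
col 0: [4, 4, 16, 0] -> [8, 16, 0, 0]  score +8 (running 8)
col 1: [16, 4, 0, 2] -> [16, 4, 2, 0]  score +0 (running 8)
col 2: [32, 8, 2, 16] -> [32, 8, 2, 16]  score +0 (running 8)
col 3: [64, 32, 0, 64] -> [64, 32, 64, 0]  score +0 (running 8)
Board after move:
 8 16 32 64
16  4  8 32
 0  2  2 64
 0  0 16  0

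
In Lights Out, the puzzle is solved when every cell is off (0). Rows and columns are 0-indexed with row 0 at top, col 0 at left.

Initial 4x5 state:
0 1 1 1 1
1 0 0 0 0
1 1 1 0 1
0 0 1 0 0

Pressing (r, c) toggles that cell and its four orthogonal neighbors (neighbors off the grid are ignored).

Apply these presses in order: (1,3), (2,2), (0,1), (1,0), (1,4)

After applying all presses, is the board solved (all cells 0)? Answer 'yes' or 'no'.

Answer: yes

Derivation:
After press 1 at (1,3):
0 1 1 0 1
1 0 1 1 1
1 1 1 1 1
0 0 1 0 0

After press 2 at (2,2):
0 1 1 0 1
1 0 0 1 1
1 0 0 0 1
0 0 0 0 0

After press 3 at (0,1):
1 0 0 0 1
1 1 0 1 1
1 0 0 0 1
0 0 0 0 0

After press 4 at (1,0):
0 0 0 0 1
0 0 0 1 1
0 0 0 0 1
0 0 0 0 0

After press 5 at (1,4):
0 0 0 0 0
0 0 0 0 0
0 0 0 0 0
0 0 0 0 0

Lights still on: 0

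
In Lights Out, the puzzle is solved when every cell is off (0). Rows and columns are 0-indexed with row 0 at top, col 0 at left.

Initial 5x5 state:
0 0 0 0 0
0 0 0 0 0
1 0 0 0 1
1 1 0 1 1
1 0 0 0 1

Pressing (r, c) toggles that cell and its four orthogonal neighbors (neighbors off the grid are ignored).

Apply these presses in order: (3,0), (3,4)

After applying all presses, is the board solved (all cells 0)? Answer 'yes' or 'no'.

Answer: yes

Derivation:
After press 1 at (3,0):
0 0 0 0 0
0 0 0 0 0
0 0 0 0 1
0 0 0 1 1
0 0 0 0 1

After press 2 at (3,4):
0 0 0 0 0
0 0 0 0 0
0 0 0 0 0
0 0 0 0 0
0 0 0 0 0

Lights still on: 0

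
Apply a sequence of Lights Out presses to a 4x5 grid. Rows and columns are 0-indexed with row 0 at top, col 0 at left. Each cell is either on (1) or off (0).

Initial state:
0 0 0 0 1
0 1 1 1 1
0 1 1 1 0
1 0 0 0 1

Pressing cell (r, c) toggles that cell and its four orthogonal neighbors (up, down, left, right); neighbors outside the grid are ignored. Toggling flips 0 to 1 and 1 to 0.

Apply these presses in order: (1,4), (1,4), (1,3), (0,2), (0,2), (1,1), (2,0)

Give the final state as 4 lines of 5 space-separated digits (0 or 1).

After press 1 at (1,4):
0 0 0 0 0
0 1 1 0 0
0 1 1 1 1
1 0 0 0 1

After press 2 at (1,4):
0 0 0 0 1
0 1 1 1 1
0 1 1 1 0
1 0 0 0 1

After press 3 at (1,3):
0 0 0 1 1
0 1 0 0 0
0 1 1 0 0
1 0 0 0 1

After press 4 at (0,2):
0 1 1 0 1
0 1 1 0 0
0 1 1 0 0
1 0 0 0 1

After press 5 at (0,2):
0 0 0 1 1
0 1 0 0 0
0 1 1 0 0
1 0 0 0 1

After press 6 at (1,1):
0 1 0 1 1
1 0 1 0 0
0 0 1 0 0
1 0 0 0 1

After press 7 at (2,0):
0 1 0 1 1
0 0 1 0 0
1 1 1 0 0
0 0 0 0 1

Answer: 0 1 0 1 1
0 0 1 0 0
1 1 1 0 0
0 0 0 0 1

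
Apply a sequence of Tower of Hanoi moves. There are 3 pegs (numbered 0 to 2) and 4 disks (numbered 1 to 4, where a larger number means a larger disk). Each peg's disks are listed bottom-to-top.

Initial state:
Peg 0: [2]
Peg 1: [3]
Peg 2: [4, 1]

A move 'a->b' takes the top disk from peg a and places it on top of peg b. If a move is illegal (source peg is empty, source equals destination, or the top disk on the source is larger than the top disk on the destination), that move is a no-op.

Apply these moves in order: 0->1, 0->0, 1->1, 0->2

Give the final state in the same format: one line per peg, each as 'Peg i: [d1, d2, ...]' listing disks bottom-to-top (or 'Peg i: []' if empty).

Answer: Peg 0: []
Peg 1: [3, 2]
Peg 2: [4, 1]

Derivation:
After move 1 (0->1):
Peg 0: []
Peg 1: [3, 2]
Peg 2: [4, 1]

After move 2 (0->0):
Peg 0: []
Peg 1: [3, 2]
Peg 2: [4, 1]

After move 3 (1->1):
Peg 0: []
Peg 1: [3, 2]
Peg 2: [4, 1]

After move 4 (0->2):
Peg 0: []
Peg 1: [3, 2]
Peg 2: [4, 1]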